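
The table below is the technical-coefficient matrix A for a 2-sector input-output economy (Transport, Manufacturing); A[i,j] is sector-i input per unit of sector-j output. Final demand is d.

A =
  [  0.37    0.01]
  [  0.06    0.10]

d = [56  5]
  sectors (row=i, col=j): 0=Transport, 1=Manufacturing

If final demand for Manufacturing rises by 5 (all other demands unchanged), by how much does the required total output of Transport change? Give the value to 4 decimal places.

Form M = I − A:
  [  0.63   -0.01]
  [ -0.06    0.90]
Leontief inverse L = M⁻¹:
  [  1.5890    0.0177]
  [  0.1059    1.1123]
Total output x = L · d:
  x_0 = 1.5890·56 + 0.0177·5 = 89.0713
  x_1 = 0.1059·56 + 1.1123·5 = 11.4936
Δx_0 = L[0,1] · Δd_1 = 0.0177 · 5 = 0.0883

0.0883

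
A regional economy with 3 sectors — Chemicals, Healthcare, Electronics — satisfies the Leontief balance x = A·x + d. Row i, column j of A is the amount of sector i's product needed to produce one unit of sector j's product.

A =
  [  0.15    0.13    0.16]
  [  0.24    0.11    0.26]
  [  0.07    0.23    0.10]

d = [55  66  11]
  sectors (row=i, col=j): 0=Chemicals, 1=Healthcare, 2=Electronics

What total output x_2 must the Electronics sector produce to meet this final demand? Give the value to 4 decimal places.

Form M = I − A:
  [  0.85   -0.13   -0.16]
  [ -0.24    0.89   -0.26]
  [ -0.07   -0.23    0.90]
Leontief inverse L = M⁻¹:
  [  1.2762    0.2648    0.3034]
  [  0.4033    1.2979    0.4466]
  [  0.2023    0.3523    1.2489]
Total output x = L · d:
  x_0 = 1.2762·55 + 0.2648·66 + 0.3034·11 = 91.0079
  x_1 = 0.4033·55 + 1.2979·66 + 0.4466·11 = 112.7550
  x_2 = 0.2023·55 + 0.3523·66 + 1.2489·11 = 48.1158

48.1158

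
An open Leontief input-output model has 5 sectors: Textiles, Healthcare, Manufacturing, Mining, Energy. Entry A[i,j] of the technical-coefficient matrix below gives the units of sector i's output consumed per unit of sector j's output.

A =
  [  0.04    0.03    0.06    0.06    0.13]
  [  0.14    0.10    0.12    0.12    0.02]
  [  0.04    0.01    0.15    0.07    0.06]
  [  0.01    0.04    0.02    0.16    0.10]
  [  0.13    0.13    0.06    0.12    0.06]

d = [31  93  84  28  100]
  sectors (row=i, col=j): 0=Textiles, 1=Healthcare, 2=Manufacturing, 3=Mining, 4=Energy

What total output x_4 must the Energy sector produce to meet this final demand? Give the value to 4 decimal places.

150.9206

Form M = I − A:
  [  0.96   -0.03   -0.06   -0.06   -0.13]
  [ -0.14    0.90   -0.12   -0.12   -0.02]
  [ -0.04   -0.01    0.85   -0.07   -0.06]
  [ -0.01   -0.04   -0.02    0.84   -0.10]
  [ -0.13   -0.13   -0.06   -0.12    0.94]
Leontief inverse L = M⁻¹:
  [  1.0799    0.0670    0.1005    0.1193    0.1699]
  [  0.1875    1.1406    0.1850    0.2037    0.0837]
  [  0.0699    0.0356    1.1964    0.1241    0.1000]
  [  0.0455    0.0773    0.0531    1.2295    0.1421]
  [  0.1855    0.1791    0.1226    0.2096    1.1234]
Total output x = L · d:
  x_0 = 1.0799·31 + 0.0670·93 + 0.1005·84 + 0.1193·28 + 0.1699·100 = 68.4717
  x_1 = 0.1875·31 + 1.1406·93 + 0.1850·84 + 0.2037·28 + 0.0837·100 = 141.4904
  x_2 = 0.0699·31 + 0.0356·93 + 1.1964·84 + 0.1241·28 + 0.1000·100 = 119.4445
  x_3 = 0.0455·31 + 0.0773·93 + 0.0531·84 + 1.2295·28 + 0.1421·100 = 61.6968
  x_4 = 0.1855·31 + 0.1791·93 + 0.1226·84 + 0.2096·28 + 1.1234·100 = 150.9206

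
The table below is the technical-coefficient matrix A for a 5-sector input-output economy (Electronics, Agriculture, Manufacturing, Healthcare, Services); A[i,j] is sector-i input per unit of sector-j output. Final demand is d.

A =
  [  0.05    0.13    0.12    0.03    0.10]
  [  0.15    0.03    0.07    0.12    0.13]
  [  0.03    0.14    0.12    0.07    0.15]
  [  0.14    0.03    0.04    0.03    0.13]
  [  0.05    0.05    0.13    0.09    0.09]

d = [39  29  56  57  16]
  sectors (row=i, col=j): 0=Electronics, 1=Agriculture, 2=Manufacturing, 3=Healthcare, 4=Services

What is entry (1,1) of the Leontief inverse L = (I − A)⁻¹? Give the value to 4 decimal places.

Form M = I − A:
  [  0.95   -0.13   -0.12   -0.03   -0.10]
  [ -0.15    0.97   -0.07   -0.12   -0.13]
  [ -0.03   -0.14    0.88   -0.07   -0.15]
  [ -0.14   -0.03   -0.04    0.97   -0.13]
  [ -0.05   -0.05   -0.13   -0.09    0.91]
Leontief inverse L = M⁻¹:
  [  1.1127    0.1909    0.1999    0.0906    0.1954]
  [  0.2169    1.1004    0.1595    0.1759    0.2325]
  [  0.1054    0.2069    1.2121    0.1405    0.2610]
  [  0.1859    0.0847    0.1111    1.0741    0.2043]
  [  0.1065    0.1089    0.2039    0.1410    1.1799]
Total output x = L · d:
  x_0 = 1.1127·39 + 0.1909·29 + 0.1999·56 + 0.0906·57 + 0.1954·16 = 68.4154
  x_1 = 0.2169·39 + 1.1004·29 + 0.1595·56 + 0.1759·57 + 0.2325·16 = 63.0504
  x_2 = 0.1054·39 + 0.2069·29 + 1.2121·56 + 0.1405·57 + 0.2610·16 = 90.1766
  x_3 = 0.1859·39 + 0.0847·29 + 0.1111·56 + 1.0741·57 + 0.2043·16 = 80.4229
  x_4 = 0.1065·39 + 0.1089·29 + 0.2039·56 + 0.1410·57 + 1.1799·16 = 45.6421

L[1,1] = 1.1004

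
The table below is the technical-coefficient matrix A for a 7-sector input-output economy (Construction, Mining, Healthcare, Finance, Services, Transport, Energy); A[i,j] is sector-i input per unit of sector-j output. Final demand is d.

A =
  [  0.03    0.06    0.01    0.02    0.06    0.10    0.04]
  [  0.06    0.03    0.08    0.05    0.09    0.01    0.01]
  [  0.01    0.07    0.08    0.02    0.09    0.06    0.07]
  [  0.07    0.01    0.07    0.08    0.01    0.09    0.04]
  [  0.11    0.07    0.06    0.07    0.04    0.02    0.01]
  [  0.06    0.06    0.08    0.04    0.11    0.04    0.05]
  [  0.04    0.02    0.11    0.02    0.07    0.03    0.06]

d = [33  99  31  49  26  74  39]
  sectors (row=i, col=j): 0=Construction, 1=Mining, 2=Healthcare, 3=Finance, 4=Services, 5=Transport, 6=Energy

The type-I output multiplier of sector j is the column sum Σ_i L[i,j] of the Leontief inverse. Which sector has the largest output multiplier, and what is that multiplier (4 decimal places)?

Healthcare (1.7714)

Form M = I − A:
  [  0.97   -0.06   -0.01   -0.02   -0.06   -0.10   -0.04]
  [ -0.06    0.97   -0.08   -0.05   -0.09   -0.01   -0.01]
  [ -0.01   -0.07    0.92   -0.02   -0.09   -0.06   -0.07]
  [ -0.07   -0.01   -0.07    0.92   -0.01   -0.09   -0.04]
  [ -0.11   -0.07   -0.06   -0.07    0.96   -0.02   -0.01]
  [ -0.06   -0.06   -0.08   -0.04   -0.11    0.96   -0.05]
  [ -0.04   -0.02   -0.11   -0.02   -0.07   -0.03    0.94]
Leontief inverse L = M⁻¹:
  [  1.0608    0.0852    0.0462    0.0427    0.0973    0.1221    0.0588]
  [  0.0893    1.0572    0.1134    0.0735    0.1226    0.0378    0.0299]
  [  0.0460    0.1018    1.1276    0.0472    0.1355    0.0865    0.0951]
  [  0.0994    0.0383    0.1106    1.1043    0.0508    0.1243    0.0670]
  [  0.1410    0.0985    0.0963    0.0956    1.0783    0.0542    0.0326]
  [  0.0996    0.0953    0.1274    0.0703    0.1564    1.0732    0.0765]
  [  0.0682    0.0492    0.1499    0.0418    0.1090    0.0571    1.0844]
Total output x = L · d:
  x_0 = 1.0608·33 + 0.0852·99 + 0.0462·31 + 0.0427·49 + 0.0973·26 + 0.1221·74 + 0.0588·39 = 60.8260
  x_1 = 0.0893·33 + 1.0572·99 + 0.1134·31 + 0.0735·49 + 0.1226·26 + 0.0378·74 + 0.0299·39 = 121.8756
  x_2 = 0.0460·33 + 0.1018·99 + 1.1276·31 + 0.0472·49 + 0.1355·26 + 0.0865·74 + 0.0951·39 = 62.4963
  x_3 = 0.0994·33 + 0.0383·99 + 0.1106·31 + 1.1043·49 + 0.0508·26 + 0.1243·74 + 0.0670·39 = 77.7442
  x_4 = 0.1410·33 + 0.0985·99 + 0.0963·31 + 0.0956·49 + 1.0783·26 + 0.0542·74 + 0.0326·39 = 55.3931
  x_5 = 0.0996·33 + 0.0953·99 + 0.1274·31 + 0.0703·49 + 0.1564·26 + 1.0732·74 + 0.0765·39 = 106.5865
  x_6 = 0.0682·33 + 0.0492·99 + 0.1499·31 + 0.0418·49 + 0.1090·26 + 0.0571·74 + 1.0844·39 = 63.1650
Output multipliers (column sums of L):
  Construction: 1.6042
  Mining: 1.5255
  Healthcare: 1.7714
  Finance: 1.4754
  Services: 1.7499
  Transport: 1.5553
  Energy: 1.4444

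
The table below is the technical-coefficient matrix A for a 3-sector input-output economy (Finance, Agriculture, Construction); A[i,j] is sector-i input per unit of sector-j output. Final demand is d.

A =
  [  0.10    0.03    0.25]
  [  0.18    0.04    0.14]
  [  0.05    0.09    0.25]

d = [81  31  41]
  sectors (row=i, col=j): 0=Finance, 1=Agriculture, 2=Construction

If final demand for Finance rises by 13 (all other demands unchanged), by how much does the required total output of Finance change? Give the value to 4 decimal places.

14.9204

Form M = I − A:
  [  0.90   -0.03   -0.25]
  [ -0.18    0.96   -0.14]
  [ -0.05   -0.09    0.75]
Leontief inverse L = M⁻¹:
  [  1.1477    0.0730    0.3962]
  [  0.2304    1.0749    0.2774]
  [  0.1042    0.1339    1.3930]
Total output x = L · d:
  x_0 = 1.1477·81 + 0.0730·31 + 0.3962·41 = 111.4734
  x_1 = 0.2304·81 + 1.0749·31 + 0.2774·41 = 63.3577
  x_2 = 0.1042·81 + 0.1339·31 + 1.3930·41 = 69.7011
Δx_0 = L[0,0] · Δd_0 = 1.1477 · 13 = 14.9204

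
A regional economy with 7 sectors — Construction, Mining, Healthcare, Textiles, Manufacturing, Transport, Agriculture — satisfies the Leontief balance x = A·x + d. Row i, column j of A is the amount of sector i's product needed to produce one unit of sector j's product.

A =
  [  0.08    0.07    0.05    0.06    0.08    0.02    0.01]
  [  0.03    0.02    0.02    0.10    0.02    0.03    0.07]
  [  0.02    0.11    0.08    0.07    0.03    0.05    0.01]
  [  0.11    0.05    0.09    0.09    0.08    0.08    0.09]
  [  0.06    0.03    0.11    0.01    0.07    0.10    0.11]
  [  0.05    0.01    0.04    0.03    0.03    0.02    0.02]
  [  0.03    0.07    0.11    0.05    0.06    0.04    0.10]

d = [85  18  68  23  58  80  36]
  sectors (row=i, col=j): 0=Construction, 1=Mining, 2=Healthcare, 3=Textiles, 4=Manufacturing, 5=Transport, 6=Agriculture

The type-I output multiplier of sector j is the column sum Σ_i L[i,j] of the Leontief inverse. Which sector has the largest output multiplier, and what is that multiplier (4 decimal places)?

Healthcare (1.8367)

Form M = I − A:
  [  0.92   -0.07   -0.05   -0.06   -0.08   -0.02   -0.01]
  [ -0.03    0.98   -0.02   -0.10   -0.02   -0.03   -0.07]
  [ -0.02   -0.11    0.92   -0.07   -0.03   -0.05   -0.01]
  [ -0.11   -0.05   -0.09    0.91   -0.08   -0.08   -0.09]
  [ -0.06   -0.03   -0.11   -0.01    0.93   -0.10   -0.11]
  [ -0.05   -0.01   -0.04   -0.03   -0.03    0.98   -0.02]
  [ -0.03   -0.07   -0.11   -0.05   -0.06   -0.04    0.90]
Leontief inverse L = M⁻¹:
  [  1.1158    0.1026    0.0939    0.0976    0.1143    0.0522    0.0463]
  [  0.0609    1.0477    0.0597    0.1318    0.0495    0.0564    0.1033]
  [  0.0517    0.1407    1.1193    0.1106    0.0585    0.0793    0.0439]
  [  0.1646    0.1043    0.1625    1.1474    0.1339    0.1281    0.1457]
  [  0.0972    0.0749    0.1689    0.0527    1.1095    0.1366    0.1527]
  [  0.0690    0.0295    0.0647    0.0495    0.0488    1.0366    0.0377]
  [  0.0669    0.1142    0.1677    0.0965    0.0984    0.0781    1.1460]
Total output x = L · d:
  x_0 = 1.1158·85 + 0.1026·18 + 0.0939·68 + 0.0976·23 + 0.1143·58 + 0.0522·80 + 0.0463·36 = 117.7918
  x_1 = 0.0609·85 + 1.0477·18 + 0.0597·68 + 0.1318·23 + 0.0495·58 + 0.0564·80 + 0.1033·36 = 42.2267
  x_2 = 0.0517·85 + 0.1407·18 + 1.1193·68 + 0.1106·23 + 0.0585·58 + 0.0793·80 + 0.0439·36 = 96.9033
  x_3 = 0.1646·85 + 0.1043·18 + 0.1625·68 + 1.1474·23 + 0.1339·58 + 0.1281·80 + 0.1457·36 = 76.5636
  x_4 = 0.0972·85 + 0.0749·18 + 0.1689·68 + 0.0527·23 + 1.1095·58 + 0.1366·80 + 0.1527·36 = 103.0843
  x_5 = 0.0690·85 + 0.0295·18 + 0.0647·68 + 0.0495·23 + 0.0488·58 + 1.0366·80 + 0.0377·36 = 99.0501
  x_6 = 0.0669·85 + 0.1142·18 + 0.1677·68 + 0.0965·23 + 0.0984·58 + 0.0781·80 + 1.1460·36 = 74.5825
Output multipliers (column sums of L):
  Construction: 1.6261
  Mining: 1.6138
  Healthcare: 1.8367
  Textiles: 1.6862
  Manufacturing: 1.6128
  Transport: 1.5673
  Agriculture: 1.6757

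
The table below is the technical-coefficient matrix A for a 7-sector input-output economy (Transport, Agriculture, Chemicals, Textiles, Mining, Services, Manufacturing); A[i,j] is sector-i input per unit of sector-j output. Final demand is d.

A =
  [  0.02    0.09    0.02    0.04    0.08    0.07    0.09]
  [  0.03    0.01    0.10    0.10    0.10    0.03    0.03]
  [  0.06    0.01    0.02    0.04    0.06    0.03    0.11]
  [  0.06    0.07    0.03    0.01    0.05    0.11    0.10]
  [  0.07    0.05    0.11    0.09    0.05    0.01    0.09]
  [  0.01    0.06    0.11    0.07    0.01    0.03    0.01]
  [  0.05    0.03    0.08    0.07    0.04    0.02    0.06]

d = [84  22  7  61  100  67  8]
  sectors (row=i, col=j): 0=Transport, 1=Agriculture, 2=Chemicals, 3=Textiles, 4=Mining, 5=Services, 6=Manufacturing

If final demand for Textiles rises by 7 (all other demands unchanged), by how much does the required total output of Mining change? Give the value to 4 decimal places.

0.9250

Form M = I − A:
  [  0.98   -0.09   -0.02   -0.04   -0.08   -0.07   -0.09]
  [ -0.03    0.99   -0.10   -0.10   -0.10   -0.03   -0.03]
  [ -0.06   -0.01    0.98   -0.04   -0.06   -0.03   -0.11]
  [ -0.06   -0.07   -0.03    0.99   -0.05   -0.11   -0.10]
  [ -0.07   -0.05   -0.11   -0.09    0.95   -0.01   -0.09]
  [ -0.01   -0.06   -0.11   -0.07   -0.01    0.97   -0.01]
  [ -0.05   -0.03   -0.08   -0.07   -0.04   -0.02    0.94]
Leontief inverse L = M⁻¹:
  [  1.0496    0.1177    0.0706    0.0839    0.1163    0.0950    0.1336]
  [  0.0632    1.0398    0.1402    0.1356    0.1349    0.0596    0.0836]
  [  0.0846    0.0356    1.0559    0.0719    0.0882    0.0520    0.1494]
  [  0.0874    0.1002    0.0808    1.0545    0.0859    0.1353    0.1429]
  [  0.1064    0.0831    0.1547    0.1321    1.0938    0.0444    0.1502]
  [  0.0325    0.0782    0.1377    0.0959    0.0378    1.0522    0.0467]
  [  0.0768    0.0551    0.1136    0.1011    0.0717    0.0457    1.1043]
Total output x = L · d:
  x_0 = 1.0496·84 + 0.1177·22 + 0.0706·7 + 0.0839·61 + 0.1163·100 + 0.0950·67 + 0.1336·8 = 115.4289
  x_1 = 0.0632·84 + 1.0398·22 + 0.1402·7 + 0.1356·61 + 0.1349·100 + 0.0596·67 + 0.0836·8 = 55.5941
  x_2 = 0.0846·84 + 0.0356·22 + 1.0559·7 + 0.0719·61 + 0.0882·100 + 0.0520·67 + 0.1494·8 = 33.1666
  x_3 = 0.0874·84 + 0.1002·22 + 0.0808·7 + 1.0545·61 + 0.0859·100 + 0.1353·67 + 0.1429·8 = 93.2383
  x_4 = 0.1064·84 + 0.0831·22 + 0.1547·7 + 0.1321·61 + 1.0938·100 + 0.0444·67 + 0.1502·8 = 133.4647
  x_5 = 0.0325·84 + 0.0782·22 + 0.1377·7 + 0.0959·61 + 0.0378·100 + 1.0522·67 + 0.0467·8 = 85.9140
  x_6 = 0.0768·84 + 0.0551·22 + 0.1136·7 + 0.1011·61 + 0.0717·100 + 0.0457·67 + 1.1043·8 = 33.6980
Δx_4 = L[4,3] · Δd_3 = 0.1321 · 7 = 0.9250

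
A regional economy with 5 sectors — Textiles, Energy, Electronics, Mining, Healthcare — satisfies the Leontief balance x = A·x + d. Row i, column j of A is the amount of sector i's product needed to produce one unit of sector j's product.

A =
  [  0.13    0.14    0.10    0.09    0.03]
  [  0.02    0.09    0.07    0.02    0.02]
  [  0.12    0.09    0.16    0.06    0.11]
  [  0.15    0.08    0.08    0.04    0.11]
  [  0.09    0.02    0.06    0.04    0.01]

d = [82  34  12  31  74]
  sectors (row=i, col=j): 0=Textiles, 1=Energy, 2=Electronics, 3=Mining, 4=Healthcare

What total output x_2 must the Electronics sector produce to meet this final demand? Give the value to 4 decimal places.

Form M = I − A:
  [  0.87   -0.14   -0.10   -0.09   -0.03]
  [ -0.02    0.91   -0.07   -0.02   -0.02]
  [ -0.12   -0.09    0.84   -0.06   -0.11]
  [ -0.15   -0.08   -0.08    0.96   -0.11]
  [ -0.09   -0.02   -0.06   -0.04    0.99]
Leontief inverse L = M⁻¹:
  [  1.2099    0.2173    0.1802    0.1324    0.0758]
  [  0.0508    1.1213    0.1058    0.0364    0.0400]
  [  0.2119    0.1694    1.2516    0.1083    0.1609]
  [  0.2262    0.1482    0.1528    1.0816    0.1470]
  [  0.1330    0.0587    0.1005    0.0630    1.0335]
Total output x = L · d:
  x_0 = 1.2099·82 + 0.2173·34 + 0.1802·12 + 0.1324·31 + 0.0758·74 = 118.4749
  x_1 = 0.0508·82 + 1.1213·34 + 0.1058·12 + 0.0364·31 + 0.0400·74 = 47.6444
  x_2 = 0.2119·82 + 0.1694·34 + 1.2516·12 + 0.1083·31 + 0.1609·74 = 53.4215
  x_3 = 0.2262·82 + 0.1482·34 + 0.1528·12 + 1.0816·31 + 0.1470·74 = 69.8290
  x_4 = 0.1330·82 + 0.0587·34 + 0.1005·12 + 0.0630·31 + 1.0335·74 = 92.5395

53.4215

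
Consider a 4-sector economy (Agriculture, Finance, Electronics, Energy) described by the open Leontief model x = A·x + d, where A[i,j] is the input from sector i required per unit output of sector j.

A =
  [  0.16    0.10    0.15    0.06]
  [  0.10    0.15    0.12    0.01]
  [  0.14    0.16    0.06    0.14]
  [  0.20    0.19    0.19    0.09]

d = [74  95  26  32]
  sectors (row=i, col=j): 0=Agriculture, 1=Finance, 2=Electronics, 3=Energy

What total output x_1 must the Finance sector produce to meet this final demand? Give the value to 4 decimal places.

Form M = I − A:
  [  0.84   -0.10   -0.15   -0.06]
  [ -0.10    0.85   -0.12   -0.01]
  [ -0.14   -0.16    0.94   -0.14]
  [ -0.20   -0.19   -0.19    0.91]
Leontief inverse L = M⁻¹:
  [  1.2918    0.2298    0.2613    0.1279]
  [  0.1965    1.2507    0.2027    0.0579]
  [  0.2830    0.3029    1.1891    0.2049]
  [  0.3840    0.3749    0.3480    1.1819]
Total output x = L · d:
  x_0 = 1.2918·74 + 0.2298·95 + 0.2613·26 + 0.1279·32 = 128.3110
  x_1 = 0.1965·74 + 1.2507·95 + 0.2027·26 + 0.0579·32 = 140.4751
  x_2 = 0.2830·74 + 0.3029·95 + 1.1891·26 + 0.2049·32 = 87.1976
  x_3 = 0.3840·74 + 0.3749·95 + 0.3480·26 + 1.1819·32 = 110.9011

140.4751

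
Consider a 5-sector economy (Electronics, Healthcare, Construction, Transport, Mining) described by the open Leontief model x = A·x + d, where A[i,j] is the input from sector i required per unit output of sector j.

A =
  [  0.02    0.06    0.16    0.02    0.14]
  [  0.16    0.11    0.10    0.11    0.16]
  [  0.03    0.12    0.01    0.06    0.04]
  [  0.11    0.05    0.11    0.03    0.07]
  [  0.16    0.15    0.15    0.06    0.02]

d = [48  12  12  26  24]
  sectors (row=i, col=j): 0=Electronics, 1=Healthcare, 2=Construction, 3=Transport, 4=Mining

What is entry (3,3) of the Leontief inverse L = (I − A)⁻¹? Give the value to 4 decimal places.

Form M = I − A:
  [  0.98   -0.06   -0.16   -0.02   -0.14]
  [ -0.16    0.89   -0.10   -0.11   -0.16]
  [ -0.03   -0.12    0.99   -0.06   -0.04]
  [ -0.11   -0.05   -0.11    0.97   -0.07]
  [ -0.16   -0.15   -0.15   -0.06    0.98]
Leontief inverse L = M⁻¹:
  [  1.0888    0.1399    0.2264    0.0642    0.1922]
  [  0.2692    1.2259    0.2262    0.1747    0.2603]
  [  0.0854    0.1697    1.0649    0.0924    0.0900]
  [  0.1645    0.1159    0.1758    1.0661    0.1257]
  [  0.2421    0.2436    0.2453    0.1166    1.1131]
Total output x = L · d:
  x_0 = 1.0888·48 + 0.1399·12 + 0.2264·12 + 0.0642·26 + 0.1922·24 = 62.9386
  x_1 = 0.2692·48 + 1.2259·12 + 0.2262·12 + 0.1747·26 + 0.2603·24 = 41.1348
  x_2 = 0.0854·48 + 0.1697·12 + 1.0649·12 + 0.0924·26 + 0.0900·24 = 23.4764
  x_3 = 0.1645·48 + 0.1159·12 + 0.1758·12 + 1.0661·26 + 0.1257·24 = 42.1328
  x_4 = 0.2421·48 + 0.2436·12 + 0.2453·12 + 0.1166·26 + 1.1131·24 = 47.2345

L[3,3] = 1.0661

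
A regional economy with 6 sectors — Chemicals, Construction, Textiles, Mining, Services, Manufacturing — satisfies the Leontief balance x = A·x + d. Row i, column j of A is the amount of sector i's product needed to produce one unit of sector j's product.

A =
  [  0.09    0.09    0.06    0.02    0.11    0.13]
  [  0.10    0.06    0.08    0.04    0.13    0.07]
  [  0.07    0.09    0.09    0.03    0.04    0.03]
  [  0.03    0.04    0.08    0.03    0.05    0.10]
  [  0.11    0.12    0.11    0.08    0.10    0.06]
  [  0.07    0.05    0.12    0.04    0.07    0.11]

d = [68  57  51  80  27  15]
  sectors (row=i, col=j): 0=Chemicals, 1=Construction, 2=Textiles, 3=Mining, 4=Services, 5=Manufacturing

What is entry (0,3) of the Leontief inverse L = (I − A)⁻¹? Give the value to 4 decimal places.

Form M = I − A:
  [  0.91   -0.09   -0.06   -0.02   -0.11   -0.13]
  [ -0.10    0.94   -0.08   -0.04   -0.13   -0.07]
  [ -0.07   -0.09    0.91   -0.03   -0.04   -0.03]
  [ -0.03   -0.04   -0.08    0.97   -0.05   -0.10]
  [ -0.11   -0.12   -0.11   -0.08    0.90   -0.06]
  [ -0.07   -0.05   -0.12   -0.04   -0.07    0.89]
Leontief inverse L = M⁻¹:
  [  1.1696    0.1644    0.1476    0.0600    0.1928    0.2085]
  [  0.1758    1.1337    0.1622    0.0784    0.2079    0.1431]
  [  0.1231    0.1404    1.1463    0.0550    0.0956    0.0803]
  [  0.0779    0.0858    0.1367    1.0545    0.0981    0.1478]
  [  0.1975    0.2037    0.2051    0.1231    1.1920    0.1460]
  [  0.1375    0.1154    0.1976    0.0736    0.1379    1.1770]
Total output x = L · d:
  x_0 = 1.1696·68 + 0.1644·57 + 0.1476·51 + 0.0600·80 + 0.1928·27 + 0.2085·15 = 109.5648
  x_1 = 0.1758·68 + 1.1337·57 + 0.1622·51 + 0.0784·80 + 0.2079·27 + 0.1431·15 = 98.8805
  x_2 = 0.1231·68 + 0.1404·57 + 1.1463·51 + 0.0550·80 + 0.0956·27 + 0.0803·15 = 83.0196
  x_3 = 0.0779·68 + 0.0858·57 + 0.1367·51 + 1.0545·80 + 0.0981·27 + 0.1478·15 = 106.3892
  x_4 = 0.1975·68 + 0.2037·57 + 0.2051·51 + 0.1231·80 + 1.1920·27 + 0.1460·15 = 79.7305
  x_5 = 0.1375·68 + 0.1154·57 + 0.1976·51 + 0.0736·80 + 0.1379·27 + 1.1770·15 = 53.2726

L[0,3] = 0.0600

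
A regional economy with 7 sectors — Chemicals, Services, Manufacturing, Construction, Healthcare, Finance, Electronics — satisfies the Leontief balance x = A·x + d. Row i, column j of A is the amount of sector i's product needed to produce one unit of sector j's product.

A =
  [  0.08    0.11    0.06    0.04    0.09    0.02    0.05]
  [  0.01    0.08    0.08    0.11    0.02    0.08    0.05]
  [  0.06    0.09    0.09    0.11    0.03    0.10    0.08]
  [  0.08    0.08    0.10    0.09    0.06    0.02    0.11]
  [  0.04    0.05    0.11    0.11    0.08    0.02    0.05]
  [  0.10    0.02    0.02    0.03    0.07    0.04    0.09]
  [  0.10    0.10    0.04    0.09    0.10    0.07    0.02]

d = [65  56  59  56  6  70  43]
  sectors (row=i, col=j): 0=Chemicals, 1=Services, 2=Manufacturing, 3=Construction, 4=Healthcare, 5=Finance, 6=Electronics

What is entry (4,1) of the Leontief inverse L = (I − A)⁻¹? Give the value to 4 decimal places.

Form M = I − A:
  [  0.92   -0.11   -0.06   -0.04   -0.09   -0.02   -0.05]
  [ -0.01    0.92   -0.08   -0.11   -0.02   -0.08   -0.05]
  [ -0.06   -0.09    0.91   -0.11   -0.03   -0.10   -0.08]
  [ -0.08   -0.08   -0.10    0.91   -0.06   -0.02   -0.11]
  [ -0.04   -0.05   -0.11   -0.11    0.92   -0.02   -0.05]
  [ -0.10   -0.02   -0.02   -0.03   -0.07    0.96   -0.09]
  [ -0.10   -0.10   -0.04   -0.09   -0.10   -0.07    0.98]
Leontief inverse L = M⁻¹:
  [  1.1317    0.1781    0.1262    0.1161    0.1424    0.0645    0.1033]
  [  0.0656    1.1425    0.1405    0.1811    0.0689    0.1243    0.1084]
  [  0.1330    0.1726    1.1665    0.1996    0.0963    0.1559    0.1525]
  [  0.1492    0.1659    0.1790    1.1824    0.1261    0.0757    0.1768]
  [  0.0986    0.1215    0.1818    0.1914    1.1349    0.0669    0.1116]
  [  0.1491    0.0764    0.0700    0.0871    0.1201    1.0723    0.1316]
  [  0.1620    0.1749    0.1148    0.1728    0.1615    0.1160    1.0853]
Total output x = L · d:
  x_0 = 1.1317·65 + 0.1781·56 + 0.1262·59 + 0.1161·56 + 0.1424·6 + 0.0645·70 + 0.1033·43 = 107.2917
  x_1 = 0.0656·65 + 1.1425·56 + 0.1405·59 + 0.1811·56 + 0.0689·6 + 0.1243·70 + 0.1084·43 = 100.4540
  x_2 = 0.1330·65 + 0.1726·56 + 1.1665·59 + 0.1996·56 + 0.0963·6 + 0.1559·70 + 0.1525·43 = 116.3605
  x_3 = 0.1492·65 + 0.1659·56 + 0.1790·59 + 1.1824·56 + 0.1261·6 + 0.0757·70 + 0.1768·43 = 109.4275
  x_4 = 0.0986·65 + 0.1215·56 + 0.1818·59 + 0.1914·56 + 1.1349·6 + 0.0669·70 + 0.1116·43 = 50.9413
  x_5 = 0.1491·65 + 0.0764·56 + 0.0700·59 + 0.0871·56 + 0.1201·6 + 1.0723·70 + 0.1316·43 = 104.4188
  x_6 = 0.1620·65 + 0.1749·56 + 0.1148·59 + 0.1728·56 + 0.1615·6 + 0.1160·70 + 1.0853·43 = 92.5315

L[4,1] = 0.1215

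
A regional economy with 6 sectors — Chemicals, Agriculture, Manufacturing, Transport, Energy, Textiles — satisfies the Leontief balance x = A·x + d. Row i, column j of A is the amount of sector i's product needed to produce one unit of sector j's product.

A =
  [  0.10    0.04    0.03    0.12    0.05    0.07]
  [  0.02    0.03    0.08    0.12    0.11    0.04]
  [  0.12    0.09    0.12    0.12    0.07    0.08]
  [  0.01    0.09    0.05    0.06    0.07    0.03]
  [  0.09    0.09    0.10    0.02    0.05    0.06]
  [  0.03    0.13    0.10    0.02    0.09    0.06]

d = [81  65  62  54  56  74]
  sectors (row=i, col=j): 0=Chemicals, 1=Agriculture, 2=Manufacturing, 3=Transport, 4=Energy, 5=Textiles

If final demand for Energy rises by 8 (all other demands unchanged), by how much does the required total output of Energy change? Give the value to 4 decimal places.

8.8345

Form M = I − A:
  [  0.90   -0.04   -0.03   -0.12   -0.05   -0.07]
  [ -0.02    0.97   -0.08   -0.12   -0.11   -0.04]
  [ -0.12   -0.09    0.88   -0.12   -0.07   -0.08]
  [ -0.01   -0.09   -0.05    0.94   -0.07   -0.03]
  [ -0.09   -0.09   -0.10   -0.02    0.95   -0.06]
  [ -0.03   -0.13   -0.10   -0.02   -0.09    0.94]
Leontief inverse L = M⁻¹:
  [  1.1394    0.0941    0.0807    0.1722    0.0997    0.1076]
  [  0.0629    1.0873    0.1376    0.1695    0.1592    0.0782]
  [  0.1857    0.1705    1.2023    0.2050    0.1464    0.1393]
  [  0.0409    0.1309    0.0952    1.1015    0.1111    0.0590]
  [  0.1393    0.1445    0.1598    0.0823    1.1043    0.1032]
  [  0.0790    0.1881    0.1668    0.0821    0.1489    1.1040]
Total output x = L · d:
  x_0 = 1.1394·81 + 0.0941·65 + 0.0807·62 + 0.1722·54 + 0.0997·56 + 0.1076·74 = 126.2615
  x_1 = 0.0629·81 + 1.0873·65 + 0.1376·62 + 0.1695·54 + 0.1592·56 + 0.0782·74 = 108.1584
  x_2 = 0.1857·81 + 0.1705·65 + 1.2023·62 + 0.2050·54 + 0.1464·56 + 0.1393·74 = 130.2410
  x_3 = 0.0409·81 + 0.1309·65 + 0.0952·62 + 1.1015·54 + 0.1111·56 + 0.0590·74 = 87.7956
  x_4 = 0.1393·81 + 0.1445·65 + 0.1598·62 + 0.0823·54 + 1.1043·56 + 0.1032·74 = 104.5097
  x_5 = 0.0790·81 + 0.1881·65 + 0.1668·62 + 0.0821·54 + 0.1489·56 + 1.1040·74 = 123.4408
Δx_4 = L[4,4] · Δd_4 = 1.1043 · 8 = 8.8345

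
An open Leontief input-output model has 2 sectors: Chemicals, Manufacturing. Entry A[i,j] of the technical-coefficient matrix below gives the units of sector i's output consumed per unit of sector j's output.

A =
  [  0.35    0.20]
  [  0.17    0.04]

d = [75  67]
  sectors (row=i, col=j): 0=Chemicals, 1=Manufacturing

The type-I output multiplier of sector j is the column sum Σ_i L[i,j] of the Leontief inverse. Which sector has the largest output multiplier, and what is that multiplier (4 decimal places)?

Chemicals (1.9153)

Form M = I − A:
  [  0.65   -0.20]
  [ -0.17    0.96]
Leontief inverse L = M⁻¹:
  [  1.6271    0.3390]
  [  0.2881    1.1017]
Total output x = L · d:
  x_0 = 1.6271·75 + 0.3390·67 = 144.7458
  x_1 = 0.2881·75 + 1.1017·67 = 95.4237
Output multipliers (column sums of L):
  Chemicals: 1.9153
  Manufacturing: 1.4407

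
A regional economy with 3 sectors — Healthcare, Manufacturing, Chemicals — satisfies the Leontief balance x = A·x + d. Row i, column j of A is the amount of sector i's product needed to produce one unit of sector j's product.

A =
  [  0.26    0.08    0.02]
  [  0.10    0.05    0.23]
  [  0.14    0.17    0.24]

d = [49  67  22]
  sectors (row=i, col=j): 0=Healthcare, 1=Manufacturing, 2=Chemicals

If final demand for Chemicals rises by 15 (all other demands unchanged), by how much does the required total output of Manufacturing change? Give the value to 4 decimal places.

5.2320

Form M = I − A:
  [  0.74   -0.08   -0.02]
  [ -0.10    0.95   -0.23]
  [ -0.14   -0.17    0.76]
Leontief inverse L = M⁻¹:
  [  1.3833    0.1300    0.0758]
  [  0.2192    1.1335    0.3488]
  [  0.3038    0.2775    1.4078]
Total output x = L · d:
  x_0 = 1.3833·49 + 0.1300·67 + 0.0758·22 = 78.1590
  x_1 = 0.2192·49 + 1.1335·67 + 0.3488·22 = 94.3576
  x_2 = 0.3038·49 + 0.2775·67 + 1.4078·22 = 64.4514
Δx_1 = L[1,2] · Δd_2 = 0.3488 · 15 = 5.2320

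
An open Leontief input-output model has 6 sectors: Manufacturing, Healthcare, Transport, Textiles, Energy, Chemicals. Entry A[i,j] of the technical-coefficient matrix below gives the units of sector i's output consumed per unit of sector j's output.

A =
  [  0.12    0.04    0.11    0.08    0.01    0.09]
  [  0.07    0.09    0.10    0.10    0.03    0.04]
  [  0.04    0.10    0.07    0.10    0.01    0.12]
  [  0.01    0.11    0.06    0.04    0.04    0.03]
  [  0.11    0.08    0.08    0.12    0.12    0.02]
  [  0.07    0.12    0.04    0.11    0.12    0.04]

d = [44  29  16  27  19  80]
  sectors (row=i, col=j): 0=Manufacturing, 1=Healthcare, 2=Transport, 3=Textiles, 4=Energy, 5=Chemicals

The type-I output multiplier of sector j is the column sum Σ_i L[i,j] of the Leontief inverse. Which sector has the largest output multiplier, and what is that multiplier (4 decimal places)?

Form M = I − A:
  [  0.88   -0.04   -0.11   -0.08   -0.01   -0.09]
  [ -0.07    0.91   -0.10   -0.10   -0.03   -0.04]
  [ -0.04   -0.10    0.93   -0.10   -0.01   -0.12]
  [ -0.01   -0.11   -0.06    0.96   -0.04   -0.03]
  [ -0.11   -0.08   -0.08   -0.12    0.88   -0.02]
  [ -0.07   -0.12   -0.04   -0.11   -0.12    0.96]
Leontief inverse L = M⁻¹:
  [  1.1715    0.1107    0.1700    0.1487    0.0450    0.1413]
  [  0.1156    1.1578    0.1577    0.1641    0.0617    0.0852]
  [  0.0860    0.1735    1.1261    0.1673    0.0494    0.1623]
  [  0.0421    0.1576    0.1001    1.0867    0.0643    0.0583]
  [  0.1735    0.1609    0.1541    0.2012    1.1646    0.0728]
  [  0.1300    0.1982    0.1098    0.1880    0.1660    1.0852]
Total output x = L · d:
  x_0 = 1.1715·44 + 0.1107·29 + 0.1700·16 + 0.1487·27 + 0.0450·19 + 0.1413·80 = 73.6479
  x_1 = 0.1156·44 + 1.1578·29 + 0.1577·16 + 0.1641·27 + 0.0617·19 + 0.0852·80 = 53.6078
  x_2 = 0.0860·44 + 0.1735·29 + 1.1261·16 + 0.1673·27 + 0.0494·19 + 0.1623·80 = 45.2746
  x_3 = 0.0421·44 + 0.1576·29 + 0.1001·16 + 1.0867·27 + 0.0643·19 + 0.0583·80 = 43.2537
  x_4 = 0.1735·44 + 0.1609·29 + 0.1541·16 + 0.2012·27 + 1.1646·19 + 0.0728·80 = 48.1450
  x_5 = 0.1300·44 + 0.1982·29 + 0.1098·16 + 0.1880·27 + 0.1660·19 + 1.0852·80 = 108.2652
Output multipliers (column sums of L):
  Manufacturing: 1.7186
  Healthcare: 1.9587
  Transport: 1.8178
  Textiles: 1.9561
  Energy: 1.5511
  Chemicals: 1.6051

Healthcare (1.9587)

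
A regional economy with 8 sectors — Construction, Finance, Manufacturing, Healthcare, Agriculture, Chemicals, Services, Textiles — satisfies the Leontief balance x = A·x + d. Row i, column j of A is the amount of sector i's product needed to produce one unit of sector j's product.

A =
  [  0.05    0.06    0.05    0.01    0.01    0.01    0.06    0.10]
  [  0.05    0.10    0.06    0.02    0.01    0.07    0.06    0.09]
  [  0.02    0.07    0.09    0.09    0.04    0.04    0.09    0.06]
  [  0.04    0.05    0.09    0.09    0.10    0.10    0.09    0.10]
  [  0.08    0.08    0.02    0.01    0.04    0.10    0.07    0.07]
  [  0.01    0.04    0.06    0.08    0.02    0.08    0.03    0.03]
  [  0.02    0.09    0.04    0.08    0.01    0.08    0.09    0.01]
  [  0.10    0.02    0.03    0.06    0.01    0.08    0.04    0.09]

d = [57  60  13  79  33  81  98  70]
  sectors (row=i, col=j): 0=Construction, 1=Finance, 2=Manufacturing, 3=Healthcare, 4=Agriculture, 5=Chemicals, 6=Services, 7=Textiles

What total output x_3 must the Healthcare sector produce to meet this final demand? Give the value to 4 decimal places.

Form M = I − A:
  [  0.95   -0.06   -0.05   -0.01   -0.01   -0.01   -0.06   -0.10]
  [ -0.05    0.90   -0.06   -0.02   -0.01   -0.07   -0.06   -0.09]
  [ -0.02   -0.07    0.91   -0.09   -0.04   -0.04   -0.09   -0.06]
  [ -0.04   -0.05   -0.09    0.91   -0.10   -0.10   -0.09   -0.10]
  [ -0.08   -0.08   -0.02   -0.01    0.96   -0.10   -0.07   -0.07]
  [ -0.01   -0.04   -0.06   -0.08   -0.02    0.92   -0.03   -0.03]
  [ -0.02   -0.09   -0.04   -0.08   -0.01   -0.08    0.91   -0.01]
  [ -0.10   -0.02   -0.03   -0.06   -0.01   -0.08   -0.04    0.91]
Leontief inverse L = M⁻¹:
  [  1.0813    0.0988    0.0835    0.0454    0.0241    0.0517    0.1004    0.1438]
  [  0.0872    1.1516    0.1061    0.0676    0.0297    0.1261    0.1117    0.1456]
  [  0.0604    0.1306    1.1451    0.1487    0.0703    0.1083    0.1549    0.1221]
  [  0.0949    0.1248    0.1574    1.1632    0.1376    0.1891    0.1698    0.1797]
  [  0.1169    0.1315    0.0634    0.0545    1.0584    0.1562    0.1201    0.1239]
  [  0.0363    0.0801    0.1005    0.1231    0.0433    1.1287    0.0735    0.0734]
  [  0.0494    0.1420    0.0868    0.1291    0.0344    0.1374    1.1426    0.0591]
  [  0.1356    0.0634    0.0730    0.1052    0.0316    0.1315    0.0878    1.1442]
Total output x = L · d:
  x_0 = 1.0813·57 + 0.0988·60 + 0.0835·13 + 0.0454·79 + 0.0241·33 + 0.0517·81 + 0.1004·98 + 0.1438·70 = 97.1278
  x_1 = 0.0872·57 + 1.1516·60 + 0.1061·13 + 0.0676·79 + 0.0297·33 + 0.1261·81 + 0.1117·98 + 0.1456·70 = 113.1130
  x_2 = 0.0604·57 + 0.1306·60 + 1.1451·13 + 0.1487·79 + 0.0703·33 + 0.1083·81 + 0.1549·98 + 0.1221·70 = 72.7353
  x_3 = 0.0949·57 + 0.1248·60 + 0.1574·13 + 1.1632·79 + 0.1376·33 + 0.1891·81 + 0.1698·98 + 0.1797·70 = 155.9115
  x_4 = 0.1169·57 + 0.1315·60 + 0.0634·13 + 0.0545·79 + 1.0584·33 + 0.1562·81 + 0.1201·98 + 0.1239·70 = 87.7070
  x_5 = 0.0363·57 + 0.0801·60 + 0.1005·13 + 0.1231·79 + 0.0433·33 + 1.1287·81 + 0.0735·98 + 0.0734·70 = 123.1017
  x_6 = 0.0494·57 + 0.1420·60 + 0.0868·13 + 0.1291·79 + 0.0344·33 + 0.1374·81 + 1.1426·98 + 0.0591·70 = 151.0353
  x_7 = 0.1356·57 + 0.0634·60 + 0.0730·13 + 0.1052·79 + 0.0316·33 + 0.1315·81 + 0.0878·98 + 1.1442·70 = 121.1851

155.9115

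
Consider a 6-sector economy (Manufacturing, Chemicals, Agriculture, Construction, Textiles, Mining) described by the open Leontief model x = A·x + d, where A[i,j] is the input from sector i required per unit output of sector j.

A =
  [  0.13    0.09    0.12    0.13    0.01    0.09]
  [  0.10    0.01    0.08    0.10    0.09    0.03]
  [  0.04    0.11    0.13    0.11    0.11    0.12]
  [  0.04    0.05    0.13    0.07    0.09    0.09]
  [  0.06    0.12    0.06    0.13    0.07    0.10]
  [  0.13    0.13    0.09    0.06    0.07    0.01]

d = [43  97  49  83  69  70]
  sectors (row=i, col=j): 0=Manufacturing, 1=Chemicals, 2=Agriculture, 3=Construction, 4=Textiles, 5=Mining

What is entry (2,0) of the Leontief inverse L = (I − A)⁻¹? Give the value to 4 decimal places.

Form M = I − A:
  [  0.87   -0.09   -0.12   -0.13   -0.01   -0.09]
  [ -0.10    0.99   -0.08   -0.10   -0.09   -0.03]
  [ -0.04   -0.11    0.87   -0.11   -0.11   -0.12]
  [ -0.04   -0.05   -0.13    0.93   -0.09   -0.09]
  [ -0.06   -0.12   -0.06   -0.13    0.93   -0.10]
  [ -0.13   -0.13   -0.09   -0.06   -0.07    0.99]
Leontief inverse L = M⁻¹:
  [  1.2273    0.1871    0.2487    0.2464    0.0981    0.1797]
  [  0.1671    1.0858    0.1721    0.1884    0.1531    0.1016]
  [  0.1406    0.2186    1.2609    0.2356    0.2108    0.2149]
  [  0.1165    0.1374    0.2319    1.1679    0.1675    0.1660]
  [  0.1491    0.2081    0.1731    0.2365    1.1538    0.1789]
  [  0.2135    0.2101    0.1962    0.1660    0.1439    1.0893]
Total output x = L · d:
  x_0 = 1.2273·43 + 0.1871·97 + 0.2487·49 + 0.2464·83 + 0.0981·69 + 0.1797·70 = 122.9085
  x_1 = 0.1671·43 + 1.0858·97 + 0.1721·49 + 0.1884·83 + 0.1531·69 + 0.1016·70 = 154.2589
  x_2 = 0.1406·43 + 0.2186·97 + 1.2609·49 + 0.2356·83 + 0.2108·69 + 0.2149·70 = 138.1756
  x_3 = 0.1165·43 + 0.1374·97 + 0.2319·49 + 1.1679·83 + 0.1675·69 + 0.1660·70 = 149.8167
  x_4 = 0.1491·43 + 0.2081·97 + 0.1731·49 + 0.2365·83 + 1.1538·69 + 0.1789·70 = 146.8441
  x_5 = 0.2135·43 + 0.2101·97 + 0.1962·49 + 0.1660·83 + 0.1439·69 + 1.0893·70 = 139.1269

L[2,0] = 0.1406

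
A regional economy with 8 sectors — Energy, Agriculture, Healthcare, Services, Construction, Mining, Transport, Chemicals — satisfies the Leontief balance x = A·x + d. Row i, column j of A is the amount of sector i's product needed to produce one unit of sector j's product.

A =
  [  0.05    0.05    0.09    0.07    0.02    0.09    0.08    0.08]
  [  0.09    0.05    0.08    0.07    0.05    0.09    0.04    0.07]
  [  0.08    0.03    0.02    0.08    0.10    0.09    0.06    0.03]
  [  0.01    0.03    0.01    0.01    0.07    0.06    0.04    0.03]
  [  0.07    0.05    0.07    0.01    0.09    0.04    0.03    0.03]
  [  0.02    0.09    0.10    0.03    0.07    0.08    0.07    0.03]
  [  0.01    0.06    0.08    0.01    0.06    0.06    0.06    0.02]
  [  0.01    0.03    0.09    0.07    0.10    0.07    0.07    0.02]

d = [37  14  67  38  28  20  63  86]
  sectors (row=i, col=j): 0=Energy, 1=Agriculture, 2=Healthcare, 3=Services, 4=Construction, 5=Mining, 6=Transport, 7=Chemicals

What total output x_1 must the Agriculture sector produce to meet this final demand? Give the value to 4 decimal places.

Form M = I − A:
  [  0.95   -0.05   -0.09   -0.07   -0.02   -0.09   -0.08   -0.08]
  [ -0.09    0.95   -0.08   -0.07   -0.05   -0.09   -0.04   -0.07]
  [ -0.08   -0.03    0.98   -0.08   -0.10   -0.09   -0.06   -0.03]
  [ -0.01   -0.03   -0.01    0.99   -0.07   -0.06   -0.04   -0.03]
  [ -0.07   -0.05   -0.07   -0.01    0.91   -0.04   -0.03   -0.03]
  [ -0.02   -0.09   -0.10   -0.03   -0.07    0.92   -0.07   -0.03]
  [ -0.01   -0.06   -0.08   -0.01   -0.06   -0.06    0.94   -0.02]
  [ -0.01   -0.03   -0.09   -0.07   -0.10   -0.07   -0.07    0.98]
Leontief inverse L = M⁻¹:
  [  1.0884    0.0975    0.1531    0.1114    0.0884    0.1596    0.1345    0.1142]
  [  0.1318    1.0988    0.1457    0.1135    0.1186    0.1616    0.0959    0.1077]
  [  0.1160    0.0752    1.0797    0.1125    0.1596    0.1504    0.1078    0.0630]
  [  0.0306    0.0552    0.0442    1.0275    0.1041    0.0921    0.0651    0.0466]
  [  0.1059    0.0856    0.1191    0.0423    1.1404    0.0917    0.0697    0.0588]
  [  0.0629    0.1355    0.1595    0.0686    0.1345    1.1448    0.1185    0.0634]
  [  0.0419    0.0938    0.1241    0.0381    0.1080    0.1074    1.0957    0.0440]
  [  0.0463    0.0706    0.1407    0.1003    0.1603    0.1258    0.1127    1.0477]
Total output x = L · d:
  x_0 = 1.0884·37 + 0.0975·14 + 0.1531·67 + 0.1114·38 + 0.0884·28 + 0.1596·20 + 0.1345·63 + 0.1142·86 = 80.0939
  x_1 = 0.1318·37 + 1.0988·14 + 0.1457·67 + 0.1135·38 + 0.1186·28 + 0.1616·20 + 0.0959·63 + 0.1077·86 = 56.1928
  x_2 = 0.1160·37 + 0.0752·14 + 1.0797·67 + 0.1125·38 + 0.1596·28 + 0.1504·20 + 0.1078·63 + 0.0630·86 = 101.6399
  x_3 = 0.0306·37 + 0.0552·14 + 0.0442·67 + 1.0275·38 + 0.1041·28 + 0.0921·20 + 0.0651·63 + 0.0466·86 = 56.7797
  x_4 = 0.1059·37 + 0.0856·14 + 0.1191·67 + 0.0423·38 + 1.1404·28 + 0.0917·20 + 0.0697·63 + 0.0588·86 = 57.9179
  x_5 = 0.0629·37 + 0.1355·14 + 0.1595·67 + 0.0686·38 + 0.1345·28 + 1.1448·20 + 0.1185·63 + 0.0634·86 = 57.0956
  x_6 = 0.0419·37 + 0.0938·14 + 0.1241·67 + 0.0381·38 + 0.1080·28 + 0.1074·20 + 1.0957·63 + 0.0440·86 = 90.6119
  x_7 = 0.0463·37 + 0.0706·14 + 0.1407·67 + 0.1003·38 + 0.1603·28 + 0.1258·20 + 0.1127·63 + 1.0477·86 = 120.1431

56.1928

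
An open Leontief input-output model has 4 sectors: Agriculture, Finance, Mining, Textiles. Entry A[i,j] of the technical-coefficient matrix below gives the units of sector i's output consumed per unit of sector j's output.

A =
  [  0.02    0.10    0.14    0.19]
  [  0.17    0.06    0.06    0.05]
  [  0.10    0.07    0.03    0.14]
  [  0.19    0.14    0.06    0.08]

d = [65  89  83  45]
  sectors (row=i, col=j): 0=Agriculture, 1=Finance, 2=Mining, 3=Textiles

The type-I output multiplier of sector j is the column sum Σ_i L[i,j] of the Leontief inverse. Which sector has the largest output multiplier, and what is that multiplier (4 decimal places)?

Agriculture (1.8011)

Form M = I − A:
  [  0.98   -0.10   -0.14   -0.19]
  [ -0.17    0.94   -0.06   -0.05]
  [ -0.10   -0.07    0.97   -0.14]
  [ -0.19   -0.14   -0.06    0.92]
Leontief inverse L = M⁻¹:
  [  1.1222    0.1737    0.1894    0.2700]
  [  0.2287    1.1149    0.1097    0.1245]
  [  0.1723    0.1292    1.0766    0.2064]
  [  0.2778    0.2140    0.1260    1.1751]
Total output x = L · d:
  x_0 = 1.1222·65 + 0.1737·89 + 0.1894·83 + 0.2700·45 = 116.2774
  x_1 = 0.2287·65 + 1.1149·89 + 0.1097·83 + 0.1245·45 = 128.7978
  x_2 = 0.1723·65 + 0.1292·89 + 1.0766·83 + 0.2064·45 = 121.3456
  x_3 = 0.2778·65 + 0.2140·89 + 0.1260·83 + 1.1751·45 = 100.4404
Output multipliers (column sums of L):
  Agriculture: 1.8011
  Finance: 1.6318
  Mining: 1.5017
  Textiles: 1.7761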